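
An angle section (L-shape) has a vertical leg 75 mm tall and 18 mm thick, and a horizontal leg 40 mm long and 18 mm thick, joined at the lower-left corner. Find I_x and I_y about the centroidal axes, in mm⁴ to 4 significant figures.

Treat the section as a set of non-overlapping primitives; coordinates are from the bounding-box lower-left.
Vertical leg: 18 × 75, A = 1 350 mm², y = 37.5 mm, Ī = 632 813 mm⁴.
Horizontal leg (remainder): 22 × 18, A = 396 mm², y = 9 mm, Ī = 10 692 mm⁴.
Centroid: ȳ = ΣA·y / ΣA = 31.0361 mm.
Transfer each piece to the centroidal x-axis using Ī + A·d² with d = y − 31.0361:
  vertical leg: d = 6.46392 mm → contributes +689 219 mm⁴
  horizontal leg (remainder): d = -22.0361 mm → contributes +202 985 mm⁴
Total I = 892 204 mm⁴.
For the y-axis: x̄ = 13.5361 mm.
Repeating about the centroidal y-axis gives I_y = 174 896 mm⁴.

I_x ≈ 8.922 × 10⁵ mm⁴, I_y ≈ 1.749 × 10⁵ mm⁴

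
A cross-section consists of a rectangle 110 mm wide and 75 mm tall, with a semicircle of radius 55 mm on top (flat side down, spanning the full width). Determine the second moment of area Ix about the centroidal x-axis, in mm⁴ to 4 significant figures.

Treat the section as a set of non-overlapping primitives; coordinates are from the bounding-box lower-left.
Rectangular body: 110 × 75, A = 8 250 mm², y = 37.5 mm, Ī = 3 867 188 mm⁴.
Semicircular cap: semicircle r = 55, A = 4751.66 mm², y = 98.3427 mm, Ī = 1 004 345 mm⁴.
Centroid: ȳ = ΣA·y / ΣA = 59.7359 mm.
Transfer each piece to the centroidal x-axis using Ī + A·d² with d = y − 59.7359:
  rectangular body: d = -22.2359 mm → contributes +7 946 286 mm⁴
  semicircular cap: d = 38.6068 mm → contributes +8 086 622 mm⁴
Total I = 16 032 909 mm⁴.

Ix ≈ 1.603 × 10⁷ mm⁴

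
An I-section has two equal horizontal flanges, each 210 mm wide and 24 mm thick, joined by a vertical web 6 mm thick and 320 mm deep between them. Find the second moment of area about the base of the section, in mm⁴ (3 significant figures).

I_base ≈ 7.21 × 10⁸ mm⁴

Decompose the section into non-overlapping parts with the origin at the bottom-left of its bounding rectangle.
Bottom flange: 210 × 24, A = 5 040 mm², y = 12 mm, Ī = 241 920 mm⁴.
Web: 6 × 320, A = 1 920 mm², y = 184 mm, Ī = 16 384 000 mm⁴.
Top flange: 210 × 24, A = 5 040 mm², y = 356 mm, Ī = 241 920 mm⁴.
Transfer each piece to the bottom edge using Ī + A·d² with d = y − 0:
  bottom flange: d = 12 mm → contributes +967 680 mm⁴
  web: d = 184 mm → contributes +81 387 520 mm⁴
  top flange: d = 356 mm → contributes +638 991 360 mm⁴
Total I = 721 346 560 mm⁴.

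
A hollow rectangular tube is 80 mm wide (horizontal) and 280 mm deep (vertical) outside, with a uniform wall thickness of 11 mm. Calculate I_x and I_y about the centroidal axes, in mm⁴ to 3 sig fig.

Split into non-overlapping primitives; take the origin at the lower-left of the bounding box.
Outer rectangle: 80 × 280, A = 22 400 mm², y = 140 mm, Ī = 146 346 667 mm⁴.
Inner void (subtracted): 58 × 258, A = 14 964 mm², y = 140 mm, Ī = 83 005 308 mm⁴.
By symmetry the centroid is at mid-height, ȳ = 140 mm.
All pieces are centred on the centroidal x-axis, so I = ΣĪ (holes subtracted) = 63 341 359 mm⁴.
Repeating about the centroidal y-axis gives I_y = 7 751 759 mm⁴.

I_x ≈ 6.33 × 10⁷ mm⁴, I_y ≈ 7.75 × 10⁶ mm⁴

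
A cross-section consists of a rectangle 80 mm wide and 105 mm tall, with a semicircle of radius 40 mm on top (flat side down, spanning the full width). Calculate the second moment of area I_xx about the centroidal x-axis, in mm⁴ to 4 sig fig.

I_xx ≈ 1.734 × 10⁷ mm⁴

Treat the section as a set of non-overlapping primitives; coordinates are from the bounding-box lower-left.
Rectangular body: 80 × 105, A = 8 400 mm², y = 52.5 mm, Ī = 7 717 500 mm⁴.
Semicircular cap: semicircle r = 40, A = 2513.27 mm², y = 121.977 mm, Ī = 280 978 mm⁴.
Centroid: ȳ = ΣA·y / ΣA = 68.5001 mm.
Transfer each piece to the centroidal x-axis using Ī + A·d² with d = y − 68.5001:
  rectangular body: d = -16.0001 mm → contributes +9 867 929 mm⁴
  semicircular cap: d = 53.4764 mm → contributes +7 468 257 mm⁴
Total I = 17 336 186 mm⁴.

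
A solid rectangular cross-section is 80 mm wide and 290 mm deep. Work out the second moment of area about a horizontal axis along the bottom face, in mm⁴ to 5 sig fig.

I_base ≈ 6.5037 × 10⁸ mm⁴

The section: 80 × 290, A = 23 200 mm², y = 145 mm, Ī = 162 593 333 mm⁴.
Transfer it to a horizontal axis along the bottom face using Ī + A·d² with d = y − 0:
  the section: d = 145 mm → contributes +650 373 333 mm⁴
Total I = 650 373 333 mm⁴.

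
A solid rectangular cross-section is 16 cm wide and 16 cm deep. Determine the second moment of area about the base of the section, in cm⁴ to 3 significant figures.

The section: 16 × 16, A = 256 cm², y = 8 cm, Ī = 5461.3 cm⁴.
Transfer it to the bottom edge using Ī + A·d² with d = y − 0:
  the section: d = 8 cm → contributes +21 845 cm⁴
Total I = 21 845 cm⁴.

I_base ≈ 2.18 × 10⁴ cm⁴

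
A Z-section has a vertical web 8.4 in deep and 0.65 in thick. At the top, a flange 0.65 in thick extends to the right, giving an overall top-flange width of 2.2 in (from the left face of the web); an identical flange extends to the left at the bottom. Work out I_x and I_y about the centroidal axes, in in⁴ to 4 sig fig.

I_x ≈ 62.43 in⁴, I_y ≈ 3.034 in⁴

Decompose the section into non-overlapping parts with the origin at the bottom-left of its bounding rectangle.
Web: 0.65 × 8.4, A = 5.46 in², y = 4.2 in, Ī = 32.1048 in⁴.
Top flange (beyond web): 1.55 × 0.65, A = 1.0075 in², y = 8.075 in, Ī = 0.0354724 in⁴.
Bottom flange (beyond web): 1.55 × 0.65, A = 1.0075 in², y = 0.325 in, Ī = 0.0354724 in⁴.
Centroid: ȳ = ΣA·y / ΣA = 4.2 in.
Transfer each piece to the centroidal x-axis using Ī + A·d² with d = y − 4.2:
  web: d = 0 in → contributes +32.1048 in⁴
  top flange (beyond web): d = 3.875 in → contributes +15.1637 in⁴
  bottom flange (beyond web): d = -3.875 in → contributes +15.1637 in⁴
Total I = 62.4322 in⁴.
For the y-axis: x̄ = 1.875 in.
Repeating about the centroidal y-axis gives I_y = 3.03381 in⁴.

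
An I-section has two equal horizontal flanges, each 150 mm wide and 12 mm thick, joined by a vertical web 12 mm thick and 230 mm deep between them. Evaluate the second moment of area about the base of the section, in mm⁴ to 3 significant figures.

Treat the section as a set of non-overlapping primitives; coordinates are from the bounding-box lower-left.
Bottom flange: 150 × 12, A = 1 800 mm², y = 6 mm, Ī = 21 600 mm⁴.
Web: 12 × 230, A = 2 760 mm², y = 127 mm, Ī = 12 167 000 mm⁴.
Top flange: 150 × 12, A = 1 800 mm², y = 248 mm, Ī = 21 600 mm⁴.
Transfer each piece to the base of the section using Ī + A·d² with d = y − 0:
  bottom flange: d = 6 mm → contributes +86 400 mm⁴
  web: d = 127 mm → contributes +56 683 040 mm⁴
  top flange: d = 248 mm → contributes +110 728 800 mm⁴
Total I = 167 498 240 mm⁴.

I_base ≈ 1.67 × 10⁸ mm⁴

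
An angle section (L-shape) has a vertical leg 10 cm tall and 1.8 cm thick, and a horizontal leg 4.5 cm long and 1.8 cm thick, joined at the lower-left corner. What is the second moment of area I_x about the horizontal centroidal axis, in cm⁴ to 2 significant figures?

I_x ≈ 220 cm⁴

Split into non-overlapping primitives; take the origin at the lower-left of the bounding box.
Vertical leg: 1.8 × 10, A = 18 cm², y = 5 cm, Ī = 150 cm⁴.
Horizontal leg (remainder): 2.7 × 1.8, A = 4.86 cm², y = 0.9 cm, Ī = 1.312 cm⁴.
Centroid: ȳ = ΣA·y / ΣA = 4.128 cm.
Transfer each piece to the horizontal centroidal axis using Ī + A·d² with d = y − 4.128:
  vertical leg: d = 0.8717 cm → contributes +163.7 cm⁴
  horizontal leg (remainder): d = -3.228 cm → contributes +51.96 cm⁴
Total I = 215.6 cm⁴.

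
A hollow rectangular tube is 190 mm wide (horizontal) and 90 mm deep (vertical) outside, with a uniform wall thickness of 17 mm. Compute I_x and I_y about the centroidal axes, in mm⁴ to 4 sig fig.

I_x ≈ 9.259 × 10⁶ mm⁴, I_y ≈ 3.373 × 10⁷ mm⁴

Split into non-overlapping primitives; take the origin at the lower-left of the bounding box.
Outer rectangle: 190 × 90, A = 17 100 mm², y = 45 mm, Ī = 11 542 500 mm⁴.
Inner void (subtracted): 156 × 56, A = 8 736 mm², y = 45 mm, Ī = 2 283 008 mm⁴.
By symmetry the centroid is at mid-height, ȳ = 45 mm.
All pieces are centred on the centroidal x-axis, so I = ΣĪ (holes subtracted) = 9 259 492 mm⁴.
Repeating about the centroidal y-axis gives I_y = 33 725 892 mm⁴.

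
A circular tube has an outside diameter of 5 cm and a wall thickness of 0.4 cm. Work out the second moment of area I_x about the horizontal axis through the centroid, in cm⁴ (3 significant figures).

I_x ≈ 15.4 cm⁴

Treat the section as a set of non-overlapping primitives; coordinates are from the bounding-box lower-left.
Outer circle: ⌀5, A = 19.635 cm², y = 2.5 cm, Ī = 30.68 cm⁴.
Bore (subtracted): ⌀4.2, A = 13.854 cm², y = 2.5 cm, Ī = 15.275 cm⁴.
By symmetry the centroid is at mid-height, ȳ = 2.5 cm.
All pieces are centred on the horizontal axis through the centroid, so I = ΣĪ (holes subtracted) = 15.405 cm⁴.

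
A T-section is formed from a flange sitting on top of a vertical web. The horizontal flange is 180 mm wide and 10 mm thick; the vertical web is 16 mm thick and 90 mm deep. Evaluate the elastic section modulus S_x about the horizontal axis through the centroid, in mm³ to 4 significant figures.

S_x ≈ 4.104 × 10⁴ mm³

Break the section into simple shapes (no overlaps), measuring from the bottom-left corner of the bounding box.
Flange: 180 × 10, A = 1 800 mm², y = 95 mm, Ī = 15 000 mm⁴.
Web: 16 × 90, A = 1 440 mm², y = 45 mm, Ī = 972 000 mm⁴.
Centroid: ȳ = ΣA·y / ΣA = 72.7778 mm.
Transfer each piece to the horizontal axis through the centroid using Ī + A·d² with d = y − 72.7778:
  flange: d = 22.2222 mm → contributes +903 889 mm⁴
  web: d = -27.7778 mm → contributes +2 083 111 mm⁴
Total I = 2 987 000 mm⁴.
Extreme fibre distance c = 72.7778 mm; S = I/c = 41042.7 mm³.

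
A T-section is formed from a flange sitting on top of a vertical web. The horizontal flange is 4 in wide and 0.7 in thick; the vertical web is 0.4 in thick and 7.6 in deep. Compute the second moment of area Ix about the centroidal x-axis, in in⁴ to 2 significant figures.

Ix ≈ 40 in⁴

Decompose the section into non-overlapping parts with the origin at the bottom-left of its bounding rectangle.
Flange: 4 × 0.7, A = 2.8 in², y = 7.95 in, Ī = 0.1143 in⁴.
Web: 0.4 × 7.6, A = 3.04 in², y = 3.8 in, Ī = 14.63 in⁴.
Centroid: ȳ = ΣA·y / ΣA = 5.79 in.
Transfer each piece to the centroidal x-axis using Ī + A·d² with d = y − 5.79:
  flange: d = 2.16 in → contributes +13.18 in⁴
  web: d = -1.99 in → contributes +26.67 in⁴
Total I = 39.85 in⁴.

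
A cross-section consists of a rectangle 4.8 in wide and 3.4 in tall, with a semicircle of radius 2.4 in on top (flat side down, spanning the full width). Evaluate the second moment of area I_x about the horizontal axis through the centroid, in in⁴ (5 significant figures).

Decompose the section into non-overlapping parts with the origin at the bottom-left of its bounding rectangle.
Rectangular body: 4.8 × 3.4, A = 16.32 in², y = 1.7 in, Ī = 15.7216 in⁴.
Semicircular cap: semicircle r = 2.4, A = 9.047787 in², y = 4.418592 in, Ī = 3.641473 in⁴.
Centroid: ȳ = ΣA·y / ΣA = 2.669625 in.
Transfer each piece to the horizontal axis through the centroid using Ī + A·d² with d = y − 2.669625:
  rectangular body: d = -0.9696249 in → contributes +31.06521 in⁴
  semicircular cap: d = 1.748967 in → contributes +31.31761 in⁴
Total I = 62.38282 in⁴.

I_x ≈ 62.383 in⁴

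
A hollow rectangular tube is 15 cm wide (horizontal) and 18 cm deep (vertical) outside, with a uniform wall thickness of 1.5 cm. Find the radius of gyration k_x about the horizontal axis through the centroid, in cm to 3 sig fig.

k_x ≈ 6.60 cm

Split into non-overlapping primitives; take the origin at the lower-left of the bounding box.
Outer rectangle: 15 × 18, A = 270 cm², y = 9 cm, Ī = 7 290 cm⁴.
Inner void (subtracted): 12 × 15, A = 180 cm², y = 9 cm, Ī = 3 375 cm⁴.
By symmetry the centroid is at mid-height, ȳ = 9 cm.
All pieces are centred on the horizontal axis through the centroid, so I = ΣĪ (holes subtracted) = 3 915 cm⁴.
Radius of gyration: k = √(I/A) = √(3 915 / 90) = 6.5955 cm.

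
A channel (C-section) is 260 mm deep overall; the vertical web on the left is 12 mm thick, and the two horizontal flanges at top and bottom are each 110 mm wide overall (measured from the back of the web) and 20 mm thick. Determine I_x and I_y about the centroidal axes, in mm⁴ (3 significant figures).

I_x ≈ 7.42 × 10⁷ mm⁴, I_y ≈ 8.43 × 10⁶ mm⁴

Split into non-overlapping primitives; take the origin at the lower-left of the bounding box.
Web: 12 × 260, A = 3 120 mm², y = 130 mm, Ī = 17 576 000 mm⁴.
Top flange (beyond web): 98 × 20, A = 1 960 mm², y = 250 mm, Ī = 65 333 mm⁴.
Bottom flange (beyond web): 98 × 20, A = 1 960 mm², y = 10 mm, Ī = 65 333 mm⁴.
By symmetry the centroid is at mid-height, ȳ = 130 mm.
Transfer each piece to the centroidal x-axis using Ī + A·d² with d = y − 130:
  web: d = 0 mm → contributes +17 576 000 mm⁴
  top flange (beyond web): d = 120 mm → contributes +28 289 333 mm⁴
  bottom flange (beyond web): d = -120 mm → contributes +28 289 333 mm⁴
Total I = 74 154 667 mm⁴.
For the y-axis: x̄ = 36.625 mm.
Repeating about the centroidal y-axis gives I_y = 8 429 997 mm⁴.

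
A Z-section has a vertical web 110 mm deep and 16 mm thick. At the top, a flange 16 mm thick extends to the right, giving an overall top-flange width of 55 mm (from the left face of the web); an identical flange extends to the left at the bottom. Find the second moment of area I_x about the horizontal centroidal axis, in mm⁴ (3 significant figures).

Decompose the section into non-overlapping parts with the origin at the bottom-left of its bounding rectangle.
Web: 16 × 110, A = 1 760 mm², y = 55 mm, Ī = 1 774 667 mm⁴.
Top flange (beyond web): 39 × 16, A = 624 mm², y = 102 mm, Ī = 13 312 mm⁴.
Bottom flange (beyond web): 39 × 16, A = 624 mm², y = 8 mm, Ī = 13 312 mm⁴.
Centroid: ȳ = ΣA·y / ΣA = 55 mm.
Transfer each piece to the horizontal centroidal axis using Ī + A·d² with d = y − 55:
  web: d = 0 mm → contributes +1 774 667 mm⁴
  top flange (beyond web): d = 47 mm → contributes +1 391 728 mm⁴
  bottom flange (beyond web): d = -47 mm → contributes +1 391 728 mm⁴
Total I = 4 558 123 mm⁴.

I_x ≈ 4.56 × 10⁶ mm⁴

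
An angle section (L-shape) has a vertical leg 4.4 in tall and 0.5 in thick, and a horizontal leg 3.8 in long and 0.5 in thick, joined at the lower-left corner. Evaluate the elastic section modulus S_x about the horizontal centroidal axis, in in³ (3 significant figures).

S_x ≈ 2.36 in³

Decompose the section into non-overlapping parts with the origin at the bottom-left of its bounding rectangle.
Vertical leg: 0.5 × 4.4, A = 2.2 in², y = 2.2 in, Ī = 3.5493 in⁴.
Horizontal leg (remainder): 3.3 × 0.5, A = 1.65 in², y = 0.25 in, Ī = 0.034375 in⁴.
Centroid: ȳ = ΣA·y / ΣA = 1.3643 in.
Transfer each piece to the horizontal centroidal axis using Ī + A·d² with d = y − 1.3643:
  vertical leg: d = 0.83571 in → contributes +5.0859 in⁴
  horizontal leg (remainder): d = -1.1143 in → contributes +2.0831 in⁴
Total I = 7.1689 in⁴.
Extreme fibre distance c = 3.0357 in; S = I/c = 2.3615 in³.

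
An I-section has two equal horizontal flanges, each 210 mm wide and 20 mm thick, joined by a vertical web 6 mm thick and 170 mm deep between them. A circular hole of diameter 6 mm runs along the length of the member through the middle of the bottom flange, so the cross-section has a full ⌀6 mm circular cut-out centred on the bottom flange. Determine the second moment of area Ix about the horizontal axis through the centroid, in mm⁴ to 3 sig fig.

Ix ≈ 7.83 × 10⁷ mm⁴

Break the section into simple shapes (no overlaps), measuring from the bottom-left corner of the bounding box.
Bottom flange: 210 × 20, A = 4 200 mm², y = 10 mm, Ī = 140 000 mm⁴.
Web: 6 × 170, A = 1 020 mm², y = 105 mm, Ī = 2 456 500 mm⁴.
Top flange: 210 × 20, A = 4 200 mm², y = 200 mm, Ī = 140 000 mm⁴.
Hole (subtracted): ⌀6, A = 28.274 mm², y = 10 mm, Ī = 63.617 mm⁴.
Centroid: ȳ = ΣA·y / ΣA = 105.29 mm.
Transfer each piece to the horizontal axis through the centroid using Ī + A·d² with d = y − 105.29:
  bottom flange: d = -95.286 mm → contributes +38 273 574 mm⁴
  web: d = -0.286 mm → contributes +2 456 583 mm⁴
  top flange: d = 94.714 mm → contributes +37 817 113 mm⁴
  hole: d = -95.286 mm → contributes −256 778 mm⁴
Total I = 78 290 492 mm⁴.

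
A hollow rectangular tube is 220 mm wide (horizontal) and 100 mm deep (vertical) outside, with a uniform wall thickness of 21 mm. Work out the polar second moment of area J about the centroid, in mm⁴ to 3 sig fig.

Split into non-overlapping primitives; take the origin at the lower-left of the bounding box.
Outer rectangle: 220 × 100, A = 22 000 mm², y = 50 mm, Ī = 18 333 333 mm⁴.
Inner void (subtracted): 178 × 58, A = 10 324 mm², y = 50 mm, Ī = 2 894 161 mm⁴.
By symmetry the centroid is at mid-height, ȳ = 50 mm.
All pieces are centred on the centroidal x-axis, so I = ΣĪ (holes subtracted) = 15 439 172 mm⁴.
Repeating about the centroidal y-axis gives I_y = 61 474 532 mm⁴.
Polar second moment: J = I_x + I_y = 76 913 704 mm⁴.

J ≈ 7.69 × 10⁷ mm⁴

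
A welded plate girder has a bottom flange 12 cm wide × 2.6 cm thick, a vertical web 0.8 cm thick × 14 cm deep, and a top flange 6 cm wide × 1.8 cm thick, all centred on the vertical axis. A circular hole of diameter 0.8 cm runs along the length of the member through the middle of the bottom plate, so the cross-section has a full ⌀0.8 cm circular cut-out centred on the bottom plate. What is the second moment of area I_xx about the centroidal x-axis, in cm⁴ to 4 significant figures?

I_xx ≈ 2447 cm⁴

Break the section into simple shapes (no overlaps), measuring from the bottom-left corner of the bounding box.
Bottom plate: 12 × 2.6, A = 31.2 cm², y = 1.3 cm, Ī = 17.576 cm⁴.
Web plate: 0.8 × 14, A = 11.2 cm², y = 9.6 cm, Ī = 182.933 cm⁴.
Top plate: 6 × 1.8, A = 10.8 cm², y = 17.5 cm, Ī = 2.916 cm⁴.
Hole (subtracted): ⌀0.8, A = 0.502655 cm², y = 1.3 cm, Ī = 0.0201062 cm⁴.
Centroid: ȳ = ΣA·y / ΣA = 6.38413 cm.
Transfer each piece to the centroidal x-axis using Ī + A·d² with d = y − 6.38413:
  bottom plate: d = -5.08413 cm → contributes +824.044 cm⁴
  web plate: d = 3.21587 cm → contributes +298.762 cm⁴
  top plate: d = 11.1159 cm → contributes +1337.39 cm⁴
  hole: d = -5.08413 cm → contributes −13.0129 cm⁴
Total I = 2447.19 cm⁴.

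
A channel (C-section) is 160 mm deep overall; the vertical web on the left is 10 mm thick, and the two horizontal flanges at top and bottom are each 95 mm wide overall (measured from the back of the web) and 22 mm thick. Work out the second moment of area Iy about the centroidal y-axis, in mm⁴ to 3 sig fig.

Iy ≈ 4.79 × 10⁶ mm⁴

Break the section into simple shapes (no overlaps), measuring from the bottom-left corner of the bounding box.
Web: 10 × 160, A = 1 600 mm², x = 5 mm, Ī = 13 333 mm⁴.
Top flange (beyond web): 85 × 22, A = 1 870 mm², x = 52.5 mm, Ī = 1 125 896 mm⁴.
Bottom flange (beyond web): 85 × 22, A = 1 870 mm², x = 52.5 mm, Ī = 1 125 896 mm⁴.
Centroid: x̄ = ΣA·x / ΣA = 38.268 mm.
Transfer each piece to the centroidal y-axis using Ī + A·d² with d = x − 38.268:
  web: d = -33.268 mm → contributes +1 784 127 mm⁴
  top flange (beyond web): d = 14.232 mm → contributes +1 504 675 mm⁴
  bottom flange (beyond web): d = 14.232 mm → contributes +1 504 675 mm⁴
Total I = 4 793 477 mm⁴.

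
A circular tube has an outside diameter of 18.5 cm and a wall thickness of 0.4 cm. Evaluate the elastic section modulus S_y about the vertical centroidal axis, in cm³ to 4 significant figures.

S_y ≈ 100.7 cm³

Split into non-overlapping primitives; take the origin at the lower-left of the bounding box.
Outer circle: ⌀18.5, A = 268.803 cm², x = 9.25 cm, Ī = 5749.85 cm⁴.
Bore (subtracted): ⌀17.7, A = 246.057 cm², x = 9.25 cm, Ī = 4817.96 cm⁴.
By symmetry the centroid is at mid-width, x̄ = 9.25 cm.
All pieces are centred on the vertical centroidal axis, so I = ΣĪ (holes subtracted) = 931.896 cm⁴.
Extreme fibre distance c = 9.25 cm; S = I/c = 100.746 cm³.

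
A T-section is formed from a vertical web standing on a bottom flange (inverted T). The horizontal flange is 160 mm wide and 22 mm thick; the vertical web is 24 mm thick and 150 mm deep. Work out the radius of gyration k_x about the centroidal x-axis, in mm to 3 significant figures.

Treat the section as a set of non-overlapping primitives; coordinates are from the bounding-box lower-left.
Flange: 160 × 22, A = 3 520 mm², y = 11 mm, Ī = 141 973 mm⁴.
Web: 24 × 150, A = 3 600 mm², y = 97 mm, Ī = 6 750 000 mm⁴.
Centroid: ȳ = ΣA·y / ΣA = 54.483 mm.
Transfer each piece to the centroidal x-axis using Ī + A·d² with d = y − 54.483:
  flange: d = -43.483 mm → contributes +6 797 533 mm⁴
  web: d = 42.517 mm → contributes +13 257 658 mm⁴
Total I = 20 055 191 mm⁴.
Radius of gyration: k = √(I/A) = √(20 055 191 / 7 120) = 53.073 mm.

k_x ≈ 53.1 mm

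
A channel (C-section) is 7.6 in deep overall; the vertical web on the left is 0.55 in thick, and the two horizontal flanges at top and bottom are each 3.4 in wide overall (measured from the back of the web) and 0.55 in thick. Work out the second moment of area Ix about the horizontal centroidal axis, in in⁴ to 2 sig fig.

Split into non-overlapping primitives; take the origin at the lower-left of the bounding box.
Web: 0.55 × 7.6, A = 4.18 in², y = 3.8 in, Ī = 20.12 in⁴.
Top flange (beyond web): 2.85 × 0.55, A = 1.568 in², y = 7.325 in, Ī = 0.03951 in⁴.
Bottom flange (beyond web): 2.85 × 0.55, A = 1.568 in², y = 0.275 in, Ī = 0.03951 in⁴.
By symmetry the centroid is at mid-height, ȳ = 3.8 in.
Transfer each piece to the horizontal centroidal axis using Ī + A·d² with d = y − 3.8:
  web: d = 0 in → contributes +20.12 in⁴
  top flange (beyond web): d = 3.525 in → contributes +19.52 in⁴
  bottom flange (beyond web): d = -3.525 in → contributes +19.52 in⁴
Total I = 59.15 in⁴.

Ix ≈ 59 in⁴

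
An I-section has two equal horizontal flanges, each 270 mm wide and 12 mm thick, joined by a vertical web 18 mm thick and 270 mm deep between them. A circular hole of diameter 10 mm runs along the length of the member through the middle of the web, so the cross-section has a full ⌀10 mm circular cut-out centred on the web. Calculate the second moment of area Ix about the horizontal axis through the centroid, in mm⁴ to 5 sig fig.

Treat the section as a set of non-overlapping primitives; coordinates are from the bounding-box lower-left.
Bottom flange: 270 × 12, A = 3 240 mm², y = 6 mm, Ī = 38 880 mm⁴.
Web: 18 × 270, A = 4 860 mm², y = 147 mm, Ī = 29 524 500 mm⁴.
Top flange: 270 × 12, A = 3 240 mm², y = 288 mm, Ī = 38 880 mm⁴.
Hole (subtracted): ⌀10, A = 78.53982 mm², y = 147 mm, Ī = 490.8739 mm⁴.
By symmetry the centroid is at mid-height, ȳ = 147 mm.
Transfer each piece to the horizontal axis through the centroid using Ī + A·d² with d = y − 147:
  bottom flange: d = -141 mm → contributes +64 453 320 mm⁴
  web: d = 0 mm → contributes +29 524 500 mm⁴
  top flange: d = 141 mm → contributes +64 453 320 mm⁴
  hole: d = 0 mm → contributes −490.8739 mm⁴
Total I = 158 430 649 mm⁴.

Ix ≈ 1.5843 × 10⁸ mm⁴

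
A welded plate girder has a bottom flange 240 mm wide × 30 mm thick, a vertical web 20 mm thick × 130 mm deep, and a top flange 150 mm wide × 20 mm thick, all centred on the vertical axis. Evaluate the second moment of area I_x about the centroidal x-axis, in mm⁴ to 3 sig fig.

Treat the section as a set of non-overlapping primitives; coordinates are from the bounding-box lower-left.
Bottom plate: 240 × 30, A = 7 200 mm², y = 15 mm, Ī = 540 000 mm⁴.
Web plate: 20 × 130, A = 2 600 mm², y = 95 mm, Ī = 3 661 667 mm⁴.
Top plate: 150 × 20, A = 3 000 mm², y = 170 mm, Ī = 100 000 mm⁴.
Centroid: ȳ = ΣA·y / ΣA = 67.578 mm.
Transfer each piece to the centroidal x-axis using Ī + A·d² with d = y − 67.578:
  bottom plate: d = -52.578 mm → contributes +20 444 106 mm⁴
  web plate: d = 27.422 mm → contributes +5 616 761 mm⁴
  top plate: d = 102.42 mm → contributes +31 570 721 mm⁴
Total I = 57 631 589 mm⁴.

I_x ≈ 5.76 × 10⁷ mm⁴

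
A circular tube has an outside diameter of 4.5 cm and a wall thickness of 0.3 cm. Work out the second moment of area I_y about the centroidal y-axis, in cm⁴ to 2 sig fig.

Decompose the section into non-overlapping parts with the origin at the bottom-left of its bounding rectangle.
Outer circle: ⌀4.5, A = 15.9 cm², x = 2.25 cm, Ī = 20.13 cm⁴.
Bore (subtracted): ⌀3.9, A = 11.95 cm², x = 2.25 cm, Ī = 11.36 cm⁴.
By symmetry the centroid is at mid-width, x̄ = 2.25 cm.
All pieces are centred on the centroidal y-axis, so I = ΣĪ (holes subtracted) = 8.773 cm⁴.

I_y ≈ 8.8 cm⁴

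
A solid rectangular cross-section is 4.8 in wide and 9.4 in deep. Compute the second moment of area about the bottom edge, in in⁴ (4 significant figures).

The section: 4.8 × 9.4, A = 45.12 in², y = 4.7 in, Ī = 332.234 in⁴.
Transfer it to a horizontal axis along the bottom face using Ī + A·d² with d = y − 0:
  the section: d = 4.7 in → contributes +1328.93 in⁴
Total I = 1328.93 in⁴.

I_base ≈ 1329 in⁴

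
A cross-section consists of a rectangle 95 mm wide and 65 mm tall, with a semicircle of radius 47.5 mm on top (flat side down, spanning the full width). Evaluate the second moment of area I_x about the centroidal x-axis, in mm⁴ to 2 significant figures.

I_x ≈ 9.0 × 10⁶ mm⁴

Break the section into simple shapes (no overlaps), measuring from the bottom-left corner of the bounding box.
Rectangular body: 95 × 65, A = 6 175 mm², y = 32.5 mm, Ī = 2 174 115 mm⁴.
Semicircular cap: semicircle r = 47.5, A = 3 544 mm², y = 85.16 mm, Ī = 558 736 mm⁴.
Centroid: ȳ = ΣA·y / ΣA = 51.7 mm.
Transfer each piece to the centroidal x-axis using Ī + A·d² with d = y − 51.7:
  rectangular body: d = -19.2 mm → contributes +4 451 066 mm⁴
  semicircular cap: d = 33.46 mm → contributes +4 525 932 mm⁴
Total I = 8 976 998 mm⁴.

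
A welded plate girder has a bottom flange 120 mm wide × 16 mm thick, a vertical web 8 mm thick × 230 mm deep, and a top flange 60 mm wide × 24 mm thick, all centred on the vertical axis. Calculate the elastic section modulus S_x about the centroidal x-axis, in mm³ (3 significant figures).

Decompose the section into non-overlapping parts with the origin at the bottom-left of its bounding rectangle.
Bottom plate: 120 × 16, A = 1 920 mm², y = 8 mm, Ī = 40 960 mm⁴.
Web plate: 8 × 230, A = 1 840 mm², y = 131 mm, Ī = 8 111 333 mm⁴.
Top plate: 60 × 24, A = 1 440 mm², y = 258 mm, Ī = 69 120 mm⁴.
Centroid: ȳ = ΣA·y / ΣA = 120.75 mm.
Transfer each piece to the centroidal x-axis using Ī + A·d² with d = y − 120.75:
  bottom plate: d = -112.75 mm → contributes +24 450 745 mm⁴
  web plate: d = 10.246 mm → contributes +8 304 503 mm⁴
  top plate: d = 137.25 mm → contributes +27 193 690 mm⁴
Total I = 59 948 938 mm⁴.
Extreme fibre distance c = 149.25 mm; S = I/c = 401 678 mm³.

S_x ≈ 4.02 × 10⁵ mm³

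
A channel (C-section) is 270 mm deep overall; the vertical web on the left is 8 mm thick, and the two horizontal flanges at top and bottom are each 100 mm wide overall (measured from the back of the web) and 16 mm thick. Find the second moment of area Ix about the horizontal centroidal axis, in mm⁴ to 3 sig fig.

Decompose the section into non-overlapping parts with the origin at the bottom-left of its bounding rectangle.
Web: 8 × 270, A = 2 160 mm², y = 135 mm, Ī = 13 122 000 mm⁴.
Top flange (beyond web): 92 × 16, A = 1 472 mm², y = 262 mm, Ī = 31 403 mm⁴.
Bottom flange (beyond web): 92 × 16, A = 1 472 mm², y = 8 mm, Ī = 31 403 mm⁴.
By symmetry the centroid is at mid-height, ȳ = 135 mm.
Transfer each piece to the horizontal centroidal axis using Ī + A·d² with d = y − 135:
  web: d = 0 mm → contributes +13 122 000 mm⁴
  top flange (beyond web): d = 127 mm → contributes +23 773 291 mm⁴
  bottom flange (beyond web): d = -127 mm → contributes +23 773 291 mm⁴
Total I = 60 668 581 mm⁴.

Ix ≈ 6.07 × 10⁷ mm⁴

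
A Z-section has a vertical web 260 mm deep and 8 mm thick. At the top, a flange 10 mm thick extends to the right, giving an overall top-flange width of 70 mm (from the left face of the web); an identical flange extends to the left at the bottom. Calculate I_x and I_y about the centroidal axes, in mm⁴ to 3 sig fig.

I_x ≈ 3.11 × 10⁷ mm⁴, I_y ≈ 1.93 × 10⁶ mm⁴

Treat the section as a set of non-overlapping primitives; coordinates are from the bounding-box lower-left.
Web: 8 × 260, A = 2 080 mm², y = 130 mm, Ī = 11 717 333 mm⁴.
Top flange (beyond web): 62 × 10, A = 620 mm², y = 255 mm, Ī = 5166.7 mm⁴.
Bottom flange (beyond web): 62 × 10, A = 620 mm², y = 5 mm, Ī = 5166.7 mm⁴.
Centroid: ȳ = ΣA·y / ΣA = 130 mm.
Transfer each piece to the centroidal x-axis using Ī + A·d² with d = y − 130:
  web: d = 0 mm → contributes +11 717 333 mm⁴
  top flange (beyond web): d = 125 mm → contributes +9 692 667 mm⁴
  bottom flange (beyond web): d = -125 mm → contributes +9 692 667 mm⁴
Total I = 31 102 667 mm⁴.
For the y-axis: x̄ = 66 mm.
Repeating about the centroidal y-axis gives I_y = 1 927 307 mm⁴.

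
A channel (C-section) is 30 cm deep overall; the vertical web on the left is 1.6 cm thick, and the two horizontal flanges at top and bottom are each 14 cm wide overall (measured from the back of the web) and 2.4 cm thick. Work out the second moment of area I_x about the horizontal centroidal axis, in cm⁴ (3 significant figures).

I_x ≈ 1.50 × 10⁴ cm⁴

Decompose the section into non-overlapping parts with the origin at the bottom-left of its bounding rectangle.
Web: 1.6 × 30, A = 48 cm², y = 15 cm, Ī = 3 600 cm⁴.
Top flange (beyond web): 12.4 × 2.4, A = 29.76 cm², y = 28.8 cm, Ī = 14.285 cm⁴.
Bottom flange (beyond web): 12.4 × 2.4, A = 29.76 cm², y = 1.2 cm, Ī = 14.285 cm⁴.
By symmetry the centroid is at mid-height, ȳ = 15 cm.
Transfer each piece to the horizontal centroidal axis using Ī + A·d² with d = y − 15:
  web: d = 0 cm → contributes +3 600 cm⁴
  top flange (beyond web): d = 13.8 cm → contributes +5681.8 cm⁴
  bottom flange (beyond web): d = -13.8 cm → contributes +5681.8 cm⁴
Total I = 14 964 cm⁴.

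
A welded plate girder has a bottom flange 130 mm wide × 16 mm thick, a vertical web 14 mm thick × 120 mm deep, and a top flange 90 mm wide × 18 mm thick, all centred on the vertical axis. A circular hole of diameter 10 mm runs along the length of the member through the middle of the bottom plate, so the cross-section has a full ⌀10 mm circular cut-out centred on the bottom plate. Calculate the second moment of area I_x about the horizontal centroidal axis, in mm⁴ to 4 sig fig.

Break the section into simple shapes (no overlaps), measuring from the bottom-left corner of the bounding box.
Bottom plate: 130 × 16, A = 2 080 mm², y = 8 mm, Ī = 44373.3 mm⁴.
Web plate: 14 × 120, A = 1 680 mm², y = 76 mm, Ī = 2 016 000 mm⁴.
Top plate: 90 × 18, A = 1 620 mm², y = 145 mm, Ī = 43 740 mm⁴.
Hole (subtracted): ⌀10, A = 78.5398 mm², y = 8 mm, Ī = 490.874 mm⁴.
Centroid: ȳ = ΣA·y / ΣA = 71.4127 mm.
Transfer each piece to the horizontal centroidal axis using Ī + A·d² with d = y − 71.4127:
  bottom plate: d = -63.4127 mm → contributes +8 408 413 mm⁴
  web plate: d = 4.58728 mm → contributes +2 051 353 mm⁴
  top plate: d = 73.5873 mm → contributes +8 816 183 mm⁴
  hole: d = -63.4127 mm → contributes −316 313 mm⁴
Total I = 18 959 635 mm⁴.

I_x ≈ 1.896 × 10⁷ mm⁴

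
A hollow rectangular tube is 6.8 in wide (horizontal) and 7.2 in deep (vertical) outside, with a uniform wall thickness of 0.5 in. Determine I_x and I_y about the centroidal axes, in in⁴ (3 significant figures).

I_x ≈ 96.3 in⁴, I_y ≈ 87.9 in⁴

Split into non-overlapping primitives; take the origin at the lower-left of the bounding box.
Outer rectangle: 6.8 × 7.2, A = 48.96 in², y = 3.6 in, Ī = 211.51 in⁴.
Inner void (subtracted): 5.8 × 6.2, A = 35.96 in², y = 3.6 in, Ī = 115.19 in⁴.
By symmetry the centroid is at mid-height, ȳ = 3.6 in.
All pieces are centred on the centroidal x-axis, so I = ΣĪ (holes subtracted) = 96.315 in⁴.
Repeating about the centroidal y-axis gives I_y = 87.851 in⁴.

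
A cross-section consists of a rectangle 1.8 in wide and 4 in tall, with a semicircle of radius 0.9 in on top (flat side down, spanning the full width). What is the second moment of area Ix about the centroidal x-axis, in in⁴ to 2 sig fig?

Ix ≈ 16 in⁴

Break the section into simple shapes (no overlaps), measuring from the bottom-left corner of the bounding box.
Rectangular body: 1.8 × 4, A = 7.2 in², y = 2 in, Ī = 9.6 in⁴.
Semicircular cap: semicircle r = 0.9, A = 1.272 in², y = 4.382 in, Ī = 0.07201 in⁴.
Centroid: ȳ = ΣA·y / ΣA = 2.358 in.
Transfer each piece to the centroidal x-axis using Ī + A·d² with d = y − 2.358:
  rectangular body: d = -0.3577 in → contributes +10.52 in⁴
  semicircular cap: d = 2.024 in → contributes +5.286 in⁴
Total I = 15.81 in⁴.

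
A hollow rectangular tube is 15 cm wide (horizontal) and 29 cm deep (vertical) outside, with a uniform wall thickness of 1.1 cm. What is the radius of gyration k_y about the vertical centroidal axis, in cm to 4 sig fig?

Split into non-overlapping primitives; take the origin at the lower-left of the bounding box.
Outer rectangle: 15 × 29, A = 435 cm², x = 7.5 cm, Ī = 8156.25 cm⁴.
Inner void (subtracted): 12.8 × 26.8, A = 343.04 cm², x = 7.5 cm, Ī = 4683.64 cm⁴.
By symmetry the centroid is at mid-width, x̄ = 7.5 cm.
All pieces are centred on the vertical centroidal axis, so I = ΣĪ (holes subtracted) = 3472.61 cm⁴.
Radius of gyration: k = √(I/A) = √(3472.61 / 91.96) = 6.14509 cm.

k_y ≈ 6.145 cm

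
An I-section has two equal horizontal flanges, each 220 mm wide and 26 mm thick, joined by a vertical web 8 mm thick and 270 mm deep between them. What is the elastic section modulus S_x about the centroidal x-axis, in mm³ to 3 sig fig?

Split into non-overlapping primitives; take the origin at the lower-left of the bounding box.
Bottom flange: 220 × 26, A = 5 720 mm², y = 13 mm, Ī = 322 227 mm⁴.
Web: 8 × 270, A = 2 160 mm², y = 161 mm, Ī = 13 122 000 mm⁴.
Top flange: 220 × 26, A = 5 720 mm², y = 309 mm, Ī = 322 227 mm⁴.
By symmetry the centroid is at mid-height, ȳ = 161 mm.
Transfer each piece to the centroidal x-axis using Ī + A·d² with d = y − 161:
  bottom flange: d = -148 mm → contributes +125 613 107 mm⁴
  web: d = 0 mm → contributes +13 122 000 mm⁴
  top flange: d = 148 mm → contributes +125 613 107 mm⁴
Total I = 264 348 213 mm⁴.
Extreme fibre distance c = 161 mm; S = I/c = 1 641 914 mm³.

S_x ≈ 1.64 × 10⁶ mm³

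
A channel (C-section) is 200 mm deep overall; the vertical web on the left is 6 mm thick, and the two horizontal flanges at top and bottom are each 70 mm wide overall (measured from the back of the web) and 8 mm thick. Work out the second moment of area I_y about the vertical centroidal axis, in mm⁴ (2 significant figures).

I_y ≈ 1.0 × 10⁶ mm⁴

Decompose the section into non-overlapping parts with the origin at the bottom-left of its bounding rectangle.
Web: 6 × 200, A = 1 200 mm², x = 3 mm, Ī = 3 600 mm⁴.
Top flange (beyond web): 64 × 8, A = 512 mm², x = 38 mm, Ī = 174 763 mm⁴.
Bottom flange (beyond web): 64 × 8, A = 512 mm², x = 38 mm, Ī = 174 763 mm⁴.
Centroid: x̄ = ΣA·x / ΣA = 19.12 mm.
Transfer each piece to the vertical centroidal axis using Ī + A·d² with d = x − 19.12:
  web: d = -16.12 mm → contributes +315 236 mm⁴
  top flange (beyond web): d = 18.88 mm → contributes +357 362 mm⁴
  bottom flange (beyond web): d = 18.88 mm → contributes +357 362 mm⁴
Total I = 1 029 960 mm⁴.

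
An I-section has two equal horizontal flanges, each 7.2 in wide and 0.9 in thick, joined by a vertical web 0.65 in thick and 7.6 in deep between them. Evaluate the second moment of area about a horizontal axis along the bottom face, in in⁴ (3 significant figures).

I_base ≈ 654 in⁴

Break the section into simple shapes (no overlaps), measuring from the bottom-left corner of the bounding box.
Bottom flange: 7.2 × 0.9, A = 6.48 in², y = 0.45 in, Ī = 0.4374 in⁴.
Web: 0.65 × 7.6, A = 4.94 in², y = 4.7 in, Ī = 23.778 in⁴.
Top flange: 7.2 × 0.9, A = 6.48 in², y = 8.95 in, Ī = 0.4374 in⁴.
Transfer each piece to the bottom edge using Ī + A·d² with d = y − 0:
  bottom flange: d = 0.45 in → contributes +1.7496 in⁴
  web: d = 4.7 in → contributes +132.9 in⁴
  top flange: d = 8.95 in → contributes +519.5 in⁴
Total I = 654.15 in⁴.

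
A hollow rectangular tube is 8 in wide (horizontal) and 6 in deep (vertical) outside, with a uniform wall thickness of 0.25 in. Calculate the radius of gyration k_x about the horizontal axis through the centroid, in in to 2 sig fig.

k_x ≈ 2.4 in

Break the section into simple shapes (no overlaps), measuring from the bottom-left corner of the bounding box.
Outer rectangle: 8 × 6, A = 48 in², y = 3 in, Ī = 144 in⁴.
Inner void (subtracted): 7.5 × 5.5, A = 41.25 in², y = 3 in, Ī = 104 in⁴.
By symmetry the centroid is at mid-height, ȳ = 3 in.
All pieces are centred on the horizontal axis through the centroid, so I = ΣĪ (holes subtracted) = 40.02 in⁴.
Radius of gyration: k = √(I/A) = √(40.02 / 6.75) = 2.435 in.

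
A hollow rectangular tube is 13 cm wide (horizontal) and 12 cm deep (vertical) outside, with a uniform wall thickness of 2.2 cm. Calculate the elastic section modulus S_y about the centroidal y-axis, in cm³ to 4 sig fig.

Break the section into simple shapes (no overlaps), measuring from the bottom-left corner of the bounding box.
Outer rectangle: 13 × 12, A = 156 cm², x = 6.5 cm, Ī = 2 197 cm⁴.
Inner void (subtracted): 8.6 × 7.6, A = 65.36 cm², x = 6.5 cm, Ī = 402.835 cm⁴.
By symmetry the centroid is at mid-width, x̄ = 6.5 cm.
All pieces are centred on the centroidal y-axis, so I = ΣĪ (holes subtracted) = 1794.16 cm⁴.
Extreme fibre distance c = 6.5 cm; S = I/c = 276.025 cm³.

S_y ≈ 276.0 cm³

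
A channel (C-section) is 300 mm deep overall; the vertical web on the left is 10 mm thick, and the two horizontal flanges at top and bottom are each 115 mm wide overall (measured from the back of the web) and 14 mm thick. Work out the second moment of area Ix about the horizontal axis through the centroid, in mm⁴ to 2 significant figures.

Ix ≈ 8.3 × 10⁷ mm⁴

Break the section into simple shapes (no overlaps), measuring from the bottom-left corner of the bounding box.
Web: 10 × 300, A = 3 000 mm², y = 150 mm, Ī = 22 500 000 mm⁴.
Top flange (beyond web): 105 × 14, A = 1 470 mm², y = 293 mm, Ī = 24 010 mm⁴.
Bottom flange (beyond web): 105 × 14, A = 1 470 mm², y = 7 mm, Ī = 24 010 mm⁴.
By symmetry the centroid is at mid-height, ȳ = 150 mm.
Transfer each piece to the horizontal axis through the centroid using Ī + A·d² with d = y − 150:
  web: d = 0 mm → contributes +22 500 000 mm⁴
  top flange (beyond web): d = 143 mm → contributes +30 084 040 mm⁴
  bottom flange (beyond web): d = -143 mm → contributes +30 084 040 mm⁴
Total I = 82 668 080 mm⁴.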